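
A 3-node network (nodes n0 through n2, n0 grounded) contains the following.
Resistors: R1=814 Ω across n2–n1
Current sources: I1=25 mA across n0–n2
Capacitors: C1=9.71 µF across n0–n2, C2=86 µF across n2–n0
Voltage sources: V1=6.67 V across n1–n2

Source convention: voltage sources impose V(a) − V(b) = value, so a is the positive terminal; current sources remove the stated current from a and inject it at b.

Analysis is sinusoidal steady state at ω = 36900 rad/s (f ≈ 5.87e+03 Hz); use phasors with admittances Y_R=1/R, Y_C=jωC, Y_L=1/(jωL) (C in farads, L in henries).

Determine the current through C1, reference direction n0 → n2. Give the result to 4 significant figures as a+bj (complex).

Apply KCL at each of the 2 non-ground nodes and solve the resulting linear system.
Node n1: branches {R1, V1} → V_1 = 6.670-0.007079j
Node n2: branches {R1, I1, C1, C2, V1} → V_2 = 0.000-0.007079j
Source currents: i(V1)=-0.008194+0.000j

-0.002536+0.000j A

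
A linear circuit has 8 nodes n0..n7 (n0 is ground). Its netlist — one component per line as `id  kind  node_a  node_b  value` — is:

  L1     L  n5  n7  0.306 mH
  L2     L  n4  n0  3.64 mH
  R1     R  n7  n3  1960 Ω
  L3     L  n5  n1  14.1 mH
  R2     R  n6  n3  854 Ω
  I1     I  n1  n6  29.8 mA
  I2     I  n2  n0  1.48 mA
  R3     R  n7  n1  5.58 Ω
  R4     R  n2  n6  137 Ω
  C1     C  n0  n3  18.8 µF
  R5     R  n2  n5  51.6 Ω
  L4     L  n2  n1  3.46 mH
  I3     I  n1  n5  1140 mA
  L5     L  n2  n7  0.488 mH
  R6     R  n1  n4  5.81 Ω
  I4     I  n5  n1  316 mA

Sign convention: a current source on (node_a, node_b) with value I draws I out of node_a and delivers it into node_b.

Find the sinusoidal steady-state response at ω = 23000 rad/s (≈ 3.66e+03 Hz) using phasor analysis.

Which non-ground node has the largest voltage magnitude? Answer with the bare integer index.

MNA unknowns: 7 node voltages V₁..V_7
L1: Y=0.000-0.1421j on G[5,7]
L2: Y=0.000-0.01194j on G[4,0]
R1: Y=0.0005102+0.000j on G[7,3]
L3: Y=0.000-0.003084j on G[5,1]
R2: Y=0.001171+0.000j on G[6,3]
I1: z[1]−=0.0298, z[6]+=0.0298
I2: z[2]−=0.00148, z[0]+=0.00148
R3: Y=0.1792+0.000j on G[7,1]
R4: Y=0.007299+0.000j on G[2,6]
C1: Y=0.000+0.4324j on G[0,3]
R5: Y=0.01938+0.000j on G[2,5]
L4: Y=0.000-0.01257j on G[2,1]
I3: z[1]−=1.14, z[5]+=1.14
L5: Y=0.000-0.08909j on G[2,7]
R6: Y=0.1721+0.000j on G[1,4]
I4: z[5]−=0.316, z[1]+=0.316
solve → V1=-0.09005-0.9083j, V2=2.970-0.04548j, V3=-0.0007428-0.02172j, V4=-0.02689-0.9101j, V5=5.004+4.794j, V6=6.078-0.04219j, V7=4.455-0.6042j

5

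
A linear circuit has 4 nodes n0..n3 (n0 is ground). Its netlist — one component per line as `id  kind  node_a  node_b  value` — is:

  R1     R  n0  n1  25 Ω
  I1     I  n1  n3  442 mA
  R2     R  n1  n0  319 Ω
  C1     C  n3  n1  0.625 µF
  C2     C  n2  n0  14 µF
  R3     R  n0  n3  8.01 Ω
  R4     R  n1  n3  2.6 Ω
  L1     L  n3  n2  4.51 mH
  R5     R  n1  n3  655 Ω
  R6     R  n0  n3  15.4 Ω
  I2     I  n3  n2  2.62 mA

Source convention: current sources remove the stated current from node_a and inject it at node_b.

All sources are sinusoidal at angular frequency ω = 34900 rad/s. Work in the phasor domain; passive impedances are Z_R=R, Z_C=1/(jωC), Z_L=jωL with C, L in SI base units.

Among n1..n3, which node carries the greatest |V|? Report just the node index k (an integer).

1

Element admittances at ω=34900 rad/s:
  Y(R1) = 0.04000+0.000j S between n0,n1
  I1: injects 0.442 A into n3 (from n1)
  Y(R2) = 0.003135+0.000j S between n1,n0
  Y(C1) = 0.000+0.02181j S between n3,n1
  Y(C2) = 0.000+0.4886j S between n2,n0
  Y(R3) = 0.1248+0.000j S between n0,n3
  Y(R4) = 0.3846+0.000j S between n1,n3
  Y(L1) = 0.000-0.006353j S between n3,n2
  Y(R5) = 0.001527+0.000j S between n1,n3
  Y(R6) = 0.06494+0.000j S between n0,n3
  I2: injects 0.00262 A into n2 (from n3)
Assemble and solve the 3×3 MNA system:
  V(n1)=-0.8629+0.04871j  V(n2)=-0.002402-0.005369j  V(n3)=0.1823-0.004888j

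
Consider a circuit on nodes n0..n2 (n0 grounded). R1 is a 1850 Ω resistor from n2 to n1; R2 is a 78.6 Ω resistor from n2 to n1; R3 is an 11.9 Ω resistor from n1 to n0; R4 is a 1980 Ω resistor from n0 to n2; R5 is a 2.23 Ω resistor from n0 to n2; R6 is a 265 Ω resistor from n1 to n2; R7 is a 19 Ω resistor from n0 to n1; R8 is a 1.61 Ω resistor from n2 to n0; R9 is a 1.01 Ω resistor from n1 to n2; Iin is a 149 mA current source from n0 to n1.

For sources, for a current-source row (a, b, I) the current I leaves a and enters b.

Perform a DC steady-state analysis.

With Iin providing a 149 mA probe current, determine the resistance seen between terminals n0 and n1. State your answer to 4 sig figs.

R_eq = 1.526 Ω

Apply KCL at each of the 2 non-ground nodes and solve the resulting linear system.
Node n1: branches {R1, R2, R3, R6, R7, R9, Iin} → V_1 = 0.2273
Node n2: branches {R1, R2, R4, R5, R6, R8, R9} → V_2 = 0.1102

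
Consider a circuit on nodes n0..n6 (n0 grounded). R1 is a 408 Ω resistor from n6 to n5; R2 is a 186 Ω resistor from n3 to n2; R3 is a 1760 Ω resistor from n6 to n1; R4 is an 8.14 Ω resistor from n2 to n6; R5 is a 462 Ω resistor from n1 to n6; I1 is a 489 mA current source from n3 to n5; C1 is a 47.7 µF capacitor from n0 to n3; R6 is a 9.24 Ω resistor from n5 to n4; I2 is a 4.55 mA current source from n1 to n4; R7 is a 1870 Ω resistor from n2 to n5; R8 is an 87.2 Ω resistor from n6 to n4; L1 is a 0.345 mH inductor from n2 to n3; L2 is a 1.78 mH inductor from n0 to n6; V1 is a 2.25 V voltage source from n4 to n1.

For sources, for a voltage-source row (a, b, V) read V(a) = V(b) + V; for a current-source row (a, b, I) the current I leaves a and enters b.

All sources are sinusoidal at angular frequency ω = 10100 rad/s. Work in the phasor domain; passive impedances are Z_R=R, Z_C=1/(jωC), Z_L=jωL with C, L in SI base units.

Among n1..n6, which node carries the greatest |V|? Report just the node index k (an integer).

5

MNA unknowns: 6 node voltages V₁..V_6 plus 1 source current (V1)
R1: Y=0.002451+0.000j on G[6,5]
R2: Y=0.005376+0.000j on G[3,2]
R3: Y=0.0005682+0.000j on G[6,1]
R4: Y=0.1229+0.000j on G[2,6]
R5: Y=0.002165+0.000j on G[1,6]
I1: z[3]−=0.489, z[5]+=0.489
C1: Y=0.000+0.4818j on G[0,3]
R6: Y=0.1082+0.000j on G[5,4]
I2: z[1]−=0.00455, z[4]+=0.00455
R7: Y=0.0005348+0.000j on G[2,5]
R8: Y=0.01147+0.000j on G[6,4]
L1: Y=0.000-0.2870j on G[2,3]
L2: Y=0.000-0.05562j on G[0,6]
V1: row V4−V1=2.25, i_V1 at 4,1
solve → V1=28.32+2.588j, V2=-0.1712+1.507j, V3=0.2855+0.3027j, V4=30.57+2.588j, V5=34.20+2.583j, V6=2.473+2.622j
aux → i_V1=0.07518-9.268e-05j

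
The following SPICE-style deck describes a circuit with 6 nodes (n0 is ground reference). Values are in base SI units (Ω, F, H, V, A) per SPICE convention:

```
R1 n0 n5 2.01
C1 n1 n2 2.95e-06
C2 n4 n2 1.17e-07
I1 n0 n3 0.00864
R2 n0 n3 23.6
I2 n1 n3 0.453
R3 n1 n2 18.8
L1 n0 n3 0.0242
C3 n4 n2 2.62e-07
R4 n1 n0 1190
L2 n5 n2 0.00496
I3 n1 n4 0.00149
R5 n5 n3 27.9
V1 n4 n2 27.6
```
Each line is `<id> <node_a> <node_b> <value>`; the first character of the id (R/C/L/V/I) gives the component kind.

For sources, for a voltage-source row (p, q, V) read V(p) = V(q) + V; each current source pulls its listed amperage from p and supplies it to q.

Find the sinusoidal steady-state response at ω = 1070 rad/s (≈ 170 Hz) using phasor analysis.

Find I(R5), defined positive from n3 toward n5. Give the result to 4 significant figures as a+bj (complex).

Apply KCL at each of the 5 non-ground nodes and solve the resulting linear system.
Node n1: branches {C1, I2, R3, R4, I3} → V_1 = -8.912-1.683j
Node n2: branches {C1, C2, R3, C3, L2, V1} → V_2 = -0.5390-2.207j
Node n3: branches {I1, R2, I2, L1, R5} → V_3 = 4.521+2.304j
Node n4: branches {C2, C3, I3, V1} → V_4 = 27.06-2.207j
Node n5: branches {R1, L2, R5} → V_5 = -0.5315+0.1575j
Source currents: i(V1)=0.001490-0.01119j

0.1811+0.07695j A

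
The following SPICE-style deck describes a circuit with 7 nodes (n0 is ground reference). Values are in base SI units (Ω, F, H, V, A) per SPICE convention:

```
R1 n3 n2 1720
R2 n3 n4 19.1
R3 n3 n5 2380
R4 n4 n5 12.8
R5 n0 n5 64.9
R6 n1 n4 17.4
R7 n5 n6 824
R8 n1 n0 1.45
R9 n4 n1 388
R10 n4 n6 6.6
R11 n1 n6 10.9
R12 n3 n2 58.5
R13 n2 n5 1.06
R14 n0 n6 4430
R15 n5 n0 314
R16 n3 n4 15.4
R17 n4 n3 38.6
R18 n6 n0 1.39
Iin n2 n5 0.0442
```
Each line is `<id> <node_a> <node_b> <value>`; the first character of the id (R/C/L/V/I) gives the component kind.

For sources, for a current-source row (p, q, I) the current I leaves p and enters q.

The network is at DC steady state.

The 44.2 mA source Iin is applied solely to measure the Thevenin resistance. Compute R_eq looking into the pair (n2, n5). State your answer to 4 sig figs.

Element admittances at DC:
  Y(R1) = 0.0005814 S between n3,n2
  Y(R2) = 0.05236 S between n3,n4
  Y(R3) = 0.0004202 S between n3,n5
  Y(R4) = 0.07812 S between n4,n5
  Y(R5) = 0.01541 S between n0,n5
  Y(R6) = 0.05747 S between n1,n4
  Y(R7) = 0.001214 S between n5,n6
  Y(R8) = 0.6897 S between n1,n0
  Y(R9) = 0.002577 S between n4,n1
  Y(R10) = 0.1515 S between n4,n6
  Y(R11) = 0.09174 S between n1,n6
  Y(R12) = 0.01709 S between n3,n2
  Y(R13) = 0.9434 S between n2,n5
  Y(R14) = 0.0002257 S between n0,n6
  Y(R15) = 0.003185 S between n5,n0
  Y(R16) = 0.06494 S between n3,n4
  Y(R17) = 0.02591 S between n4,n3
  Y(R18) = 0.7194 S between n6,n0
  Iin: injects 0.0442 A into n5 (from n2)
Assemble and solve the 6×6 MNA system:
  V(n1)=-5.574e-05  V(n2)=-0.04035  V(n3)=-0.004968  V(n4)=-0.0006323  V(n5)=0.005835  V(n6)=-9.733e-05

R_eq = 1.045 Ω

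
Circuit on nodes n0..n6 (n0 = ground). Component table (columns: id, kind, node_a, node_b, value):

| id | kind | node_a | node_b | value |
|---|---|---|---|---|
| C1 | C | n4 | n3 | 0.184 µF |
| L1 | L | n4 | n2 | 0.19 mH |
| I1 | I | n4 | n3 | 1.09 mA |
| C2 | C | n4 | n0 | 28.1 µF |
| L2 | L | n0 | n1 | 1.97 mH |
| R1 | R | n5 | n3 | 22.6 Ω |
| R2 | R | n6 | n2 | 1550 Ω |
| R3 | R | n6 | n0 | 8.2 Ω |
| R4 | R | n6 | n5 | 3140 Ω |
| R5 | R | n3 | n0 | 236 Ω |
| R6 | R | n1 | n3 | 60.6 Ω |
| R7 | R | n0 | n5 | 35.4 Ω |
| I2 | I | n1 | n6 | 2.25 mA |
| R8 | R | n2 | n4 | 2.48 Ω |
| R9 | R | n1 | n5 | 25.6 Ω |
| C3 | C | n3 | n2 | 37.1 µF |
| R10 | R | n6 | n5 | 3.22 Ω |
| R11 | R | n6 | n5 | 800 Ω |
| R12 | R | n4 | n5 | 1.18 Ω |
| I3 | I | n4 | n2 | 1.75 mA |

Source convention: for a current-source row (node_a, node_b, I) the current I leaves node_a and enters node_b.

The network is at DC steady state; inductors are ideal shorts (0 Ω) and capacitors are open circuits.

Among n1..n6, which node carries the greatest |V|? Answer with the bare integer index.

Apply KCL at each of the 6 non-ground nodes and solve the resulting linear system.
Node n1: branches {L2, R6, I2, R9} → V_1 = 0.000
Node n2: branches {L1, R2, R8, C3, I3} → V_2 = 0.006231
Node n3: branches {C1, I1, R1, R5, R6, C3} → V_3 = 0.02189
Node n4: branches {C1, L1, I1, C2, R8, R12, I3} → V_4 = 0.006231
Node n5: branches {R1, R4, R7, R9, R10, R11, R12} → V_5 = 0.007514
Node n6: branches {R2, R3, R4, I2, R10, R11} → V_6 = 0.01058
Source currents: i(L1)=-0.001753, i(L2)=0.001595

3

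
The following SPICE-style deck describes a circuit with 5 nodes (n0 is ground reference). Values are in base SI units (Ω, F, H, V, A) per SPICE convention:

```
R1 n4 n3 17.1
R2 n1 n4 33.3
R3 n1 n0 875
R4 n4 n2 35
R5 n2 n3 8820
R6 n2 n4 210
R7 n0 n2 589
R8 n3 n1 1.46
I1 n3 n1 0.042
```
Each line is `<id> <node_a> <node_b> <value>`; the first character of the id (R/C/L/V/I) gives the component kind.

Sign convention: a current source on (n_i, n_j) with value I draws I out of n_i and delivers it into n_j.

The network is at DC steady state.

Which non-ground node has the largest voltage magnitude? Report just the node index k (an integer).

MNA unknowns: 4 node voltages V₁..V_4
R1: Y=0.05848 on G[4,3]
R2: Y=0.03003 on G[1,4]
R3: Y=0.001143 on G[1,0]
R4: Y=0.02857 on G[4,2]
R5: Y=0.0001134 on G[2,3]
R6: Y=0.004762 on G[2,4]
R7: Y=0.001698 on G[0,2]
R8: Y=0.6849 on G[3,1]
I1: z[3]−=0.042, z[1]+=0.042
solve → V1=0.02294, V2=-0.01544, V3=-0.03663, V4=-0.01615

3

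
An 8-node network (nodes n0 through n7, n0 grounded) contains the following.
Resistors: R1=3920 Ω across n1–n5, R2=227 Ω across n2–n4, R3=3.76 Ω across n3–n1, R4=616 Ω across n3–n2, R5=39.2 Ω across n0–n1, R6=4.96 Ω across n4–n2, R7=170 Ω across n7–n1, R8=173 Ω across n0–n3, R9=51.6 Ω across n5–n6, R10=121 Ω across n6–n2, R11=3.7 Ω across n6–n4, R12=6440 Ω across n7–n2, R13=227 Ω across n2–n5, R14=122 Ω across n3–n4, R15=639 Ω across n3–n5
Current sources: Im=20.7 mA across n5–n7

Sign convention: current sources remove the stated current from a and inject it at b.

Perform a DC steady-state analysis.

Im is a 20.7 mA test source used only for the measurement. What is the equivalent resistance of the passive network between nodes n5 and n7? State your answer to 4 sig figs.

Apply KCL at each of the 7 non-ground nodes and solve the resulting linear system.
Node n1: branches {R1, R3, R5, R7} → V_1 = 0.01317
Node n2: branches {R2, R4, R6, R10, R12, R13} → V_2 = -1.654
Node n3: branches {R3, R4, R8, R14, R15} → V_3 = -0.05814
Node n4: branches {R2, R6, R11, R14} → V_4 = -1.653
Node n5: branches {R1, R9, R13, R15, Im} → V_5 = -2.384
Node n6: branches {R9, R10, R11} → V_6 = -1.701
Node n7: branches {R7, R12, Im} → V_7 = 3.399

R_eq = 279.3 Ω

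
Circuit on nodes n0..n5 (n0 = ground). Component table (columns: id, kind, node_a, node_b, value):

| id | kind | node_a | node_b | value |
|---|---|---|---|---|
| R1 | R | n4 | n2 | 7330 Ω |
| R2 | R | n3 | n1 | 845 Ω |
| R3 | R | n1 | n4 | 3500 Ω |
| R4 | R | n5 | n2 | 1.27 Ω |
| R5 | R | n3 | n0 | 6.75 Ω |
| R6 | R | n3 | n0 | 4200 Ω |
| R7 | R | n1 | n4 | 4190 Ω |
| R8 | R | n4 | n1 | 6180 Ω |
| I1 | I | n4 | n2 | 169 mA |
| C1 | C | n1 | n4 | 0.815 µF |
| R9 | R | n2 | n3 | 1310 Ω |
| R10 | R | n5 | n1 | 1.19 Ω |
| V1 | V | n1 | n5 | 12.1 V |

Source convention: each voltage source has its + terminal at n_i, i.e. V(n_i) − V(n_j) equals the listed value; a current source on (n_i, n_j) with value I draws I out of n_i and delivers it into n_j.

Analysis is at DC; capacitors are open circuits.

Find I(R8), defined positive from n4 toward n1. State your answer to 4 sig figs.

MNA unknowns: 5 node voltages V₁..V_5 plus 1 source current (V1)
R1: Y=0.0001364 on G[4,2]
R2: Y=0.001183 on G[3,1]
R3: Y=0.0002857 on G[1,4]
R4: Y=0.7874 on G[5,2]
R5: Y=0.1481 on G[3,0]
R6: Y=0.0002381 on G[3,0]
R7: Y=0.0002387 on G[1,4]
R8: Y=0.0001618 on G[4,1]
I1: z[4]−=0.169, z[2]+=0.169
C1: Y=0.000 on G[1,4]
R9: Y=0.0007634 on G[2,3]
R10: Y=0.8403 on G[5,1]
V1: row V1−V5=12.1, i_V1 at 1,5
solve → V1=4.671, V2=-7.241, V3=0.000, V4=-202.7, V5=-7.429
aux → i_V1=-10.32

-0.03356 A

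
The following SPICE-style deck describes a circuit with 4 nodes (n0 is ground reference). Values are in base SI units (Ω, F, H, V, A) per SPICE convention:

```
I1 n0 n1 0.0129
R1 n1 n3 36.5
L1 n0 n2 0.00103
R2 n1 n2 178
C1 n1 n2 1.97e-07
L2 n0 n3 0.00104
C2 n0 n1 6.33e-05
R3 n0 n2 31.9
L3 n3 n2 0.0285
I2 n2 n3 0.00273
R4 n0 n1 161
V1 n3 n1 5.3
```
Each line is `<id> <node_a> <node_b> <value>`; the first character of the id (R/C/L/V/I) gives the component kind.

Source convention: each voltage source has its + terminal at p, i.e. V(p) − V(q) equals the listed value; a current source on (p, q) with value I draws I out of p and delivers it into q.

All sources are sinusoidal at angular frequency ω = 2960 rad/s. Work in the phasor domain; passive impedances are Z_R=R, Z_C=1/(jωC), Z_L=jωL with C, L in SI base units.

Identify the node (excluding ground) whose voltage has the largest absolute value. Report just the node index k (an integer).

1

MNA unknowns: 3 node voltages V₁..V_3 plus 1 source current (V1)
I1: z[0]−=0.0129, z[1]+=0.0129
R1: Y=0.02740+0.000j on G[1,3]
L1: Y=0.000-0.3280j on G[0,2]
R2: Y=0.005618+0.000j on G[1,2]
C1: Y=0.000+0.0005831j on G[1,2]
L2: Y=0.000-0.3248j on G[0,3]
C2: Y=0.000+0.1874j on G[0,1]
R3: Y=0.03135+0.000j on G[0,2]
L3: Y=0.000-0.01185j on G[3,2]
I2: z[2]−=0.00273, z[3]+=0.00273
R4: Y=0.006211+0.000j on G[0,1]
V1: row V3−V1=5.3, i_V1 at 3,1
solve → V1=-11.93+1.033j, V2=-0.2439-0.1446j, V3=-6.628+1.033j
aux → i_V1=-0.4922-2.229j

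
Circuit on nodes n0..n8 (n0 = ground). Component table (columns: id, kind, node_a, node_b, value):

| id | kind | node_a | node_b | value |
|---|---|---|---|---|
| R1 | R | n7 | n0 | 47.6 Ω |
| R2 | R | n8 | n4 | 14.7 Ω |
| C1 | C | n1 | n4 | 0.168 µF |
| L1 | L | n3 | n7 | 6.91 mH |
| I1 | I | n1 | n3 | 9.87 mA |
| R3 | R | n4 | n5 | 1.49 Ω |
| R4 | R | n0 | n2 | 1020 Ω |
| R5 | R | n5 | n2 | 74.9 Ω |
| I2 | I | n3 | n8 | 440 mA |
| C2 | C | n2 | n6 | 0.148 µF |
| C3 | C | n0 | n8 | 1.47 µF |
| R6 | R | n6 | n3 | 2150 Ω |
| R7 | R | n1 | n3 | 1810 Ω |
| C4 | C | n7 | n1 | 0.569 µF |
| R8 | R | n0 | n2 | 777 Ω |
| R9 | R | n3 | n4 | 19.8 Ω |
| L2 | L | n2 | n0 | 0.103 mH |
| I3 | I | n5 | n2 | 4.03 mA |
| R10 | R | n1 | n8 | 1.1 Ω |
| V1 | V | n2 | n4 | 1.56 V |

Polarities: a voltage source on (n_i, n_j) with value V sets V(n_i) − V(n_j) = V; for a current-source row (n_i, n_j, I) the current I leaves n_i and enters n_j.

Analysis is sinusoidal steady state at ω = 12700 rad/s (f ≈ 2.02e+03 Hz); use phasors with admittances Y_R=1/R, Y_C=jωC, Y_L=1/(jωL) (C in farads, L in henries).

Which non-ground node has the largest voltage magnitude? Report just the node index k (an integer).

Apply KCL at each of the 8 non-ground nodes and solve the resulting linear system.
Node n1: branches {C1, I1, R7, C4, R10} → V_1 = 3.561-1.722j
Node n2: branches {R4, R5, C2, R8, L2, I3, V1} → V_2 = 0.2361-0.006042j
Node n3: branches {L1, I1, I2, R6, R7, R9} → V_3 = -8.094-1.512j
Node n4: branches {R2, C1, R3, R9, V1} → V_4 = -1.324-0.006042j
Node n5: branches {R3, R5, I3} → V_5 = -1.299-0.006042j
Node n6: branches {C2, R6} → V_6 = -0.5957+1.849j
Node n7: branches {R1, L1, C4} → V_7 = -1.291+5.359j
Node n8: branches {R2, I2, C3, R10} → V_8 = 3.640-1.672j
Source currents: i(V1)=-0.01587+0.1790j

3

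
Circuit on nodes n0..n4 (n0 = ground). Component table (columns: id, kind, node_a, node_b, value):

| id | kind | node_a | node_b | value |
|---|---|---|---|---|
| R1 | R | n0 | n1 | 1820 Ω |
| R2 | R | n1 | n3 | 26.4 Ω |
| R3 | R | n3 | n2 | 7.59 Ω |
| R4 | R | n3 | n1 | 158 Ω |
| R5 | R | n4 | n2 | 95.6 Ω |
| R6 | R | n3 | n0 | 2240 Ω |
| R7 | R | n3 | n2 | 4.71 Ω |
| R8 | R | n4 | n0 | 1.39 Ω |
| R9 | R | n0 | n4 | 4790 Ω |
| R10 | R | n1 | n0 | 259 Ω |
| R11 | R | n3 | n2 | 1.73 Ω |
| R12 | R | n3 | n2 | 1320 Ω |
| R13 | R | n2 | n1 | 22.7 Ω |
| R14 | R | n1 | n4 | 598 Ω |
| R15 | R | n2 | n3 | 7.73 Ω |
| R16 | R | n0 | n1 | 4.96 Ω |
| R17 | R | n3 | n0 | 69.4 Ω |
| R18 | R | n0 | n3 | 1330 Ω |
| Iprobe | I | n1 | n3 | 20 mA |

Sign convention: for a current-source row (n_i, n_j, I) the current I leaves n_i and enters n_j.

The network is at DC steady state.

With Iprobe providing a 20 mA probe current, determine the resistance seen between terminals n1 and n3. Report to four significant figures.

R_eq = 9.196 Ω

Element admittances at DC:
  Y(R1) = 0.0005495 S between n0,n1
  Y(R2) = 0.03788 S between n1,n3
  Y(R3) = 0.1318 S between n3,n2
  Y(R4) = 0.006329 S between n3,n1
  Y(R5) = 0.01046 S between n4,n2
  Y(R6) = 0.0004464 S between n3,n0
  Y(R7) = 0.2123 S between n3,n2
  Y(R8) = 0.7194 S between n4,n0
  Y(R9) = 0.0002088 S between n0,n4
  Y(R10) = 0.003861 S between n1,n0
  Y(R11) = 0.5780 S between n3,n2
  Y(R12) = 0.0007576 S between n3,n2
  Y(R13) = 0.04405 S between n2,n1
  Y(R14) = 0.001672 S between n1,n4
  Y(R15) = 0.1294 S between n2,n3
  Y(R16) = 0.2016 S between n0,n1
  Y(R17) = 0.01441 S between n3,n0
  Y(R18) = 0.0007519 S between n0,n3
  Iprobe: injects 0.02 A into n3 (from n1)
Assemble and solve the 4×4 MNA system:
  V(n1)=-0.02000  V(n2)=0.1551  V(n3)=0.1639  V(n4)=0.002171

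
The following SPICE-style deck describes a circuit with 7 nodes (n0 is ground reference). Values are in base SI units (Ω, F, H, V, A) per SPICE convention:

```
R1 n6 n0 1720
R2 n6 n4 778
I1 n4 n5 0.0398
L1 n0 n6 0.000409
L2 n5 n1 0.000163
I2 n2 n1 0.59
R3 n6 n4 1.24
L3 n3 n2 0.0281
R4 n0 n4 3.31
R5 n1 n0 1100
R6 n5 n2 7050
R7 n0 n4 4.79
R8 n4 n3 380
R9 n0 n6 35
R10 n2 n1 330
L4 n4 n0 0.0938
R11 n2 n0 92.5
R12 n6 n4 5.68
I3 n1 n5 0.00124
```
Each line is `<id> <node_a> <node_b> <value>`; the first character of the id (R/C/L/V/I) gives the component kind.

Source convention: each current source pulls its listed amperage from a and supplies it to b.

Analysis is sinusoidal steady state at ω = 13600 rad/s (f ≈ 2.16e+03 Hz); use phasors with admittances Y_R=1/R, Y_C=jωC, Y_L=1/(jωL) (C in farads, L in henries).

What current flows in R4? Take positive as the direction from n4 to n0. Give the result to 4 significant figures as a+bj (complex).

Element admittances at ω=13600 rad/s:
  Y(R1) = 0.0005814+0.000j S between n6,n0
  Y(R2) = 0.001285+0.000j S between n6,n4
  I1: injects 0.0398 A into n5 (from n4)
  Y(L1) = 0.000-0.1798j S between n0,n6
  Y(L2) = 0.000-0.4511j S between n5,n1
  I2: injects 0.59 A into n1 (from n2)
  Y(R3) = 0.8065+0.000j S between n6,n4
  Y(L3) = 0.000-0.002617j S between n3,n2
  Y(R4) = 0.3021+0.000j S between n0,n4
  Y(R5) = 0.0009091+0.000j S between n1,n0
  Y(R6) = 0.0001418+0.000j S between n5,n2
  Y(R7) = 0.2088+0.000j S between n0,n4
  Y(R8) = 0.002632+0.000j S between n4,n3
  Y(R9) = 0.02857+0.000j S between n0,n6
  Y(R10) = 0.003030+0.000j S between n2,n1
  Y(L4) = 0.000-0.0007839j S between n4,n0
  Y(R11) = 0.01081+0.000j S between n2,n0
  Y(R12) = 0.1761+0.000j S between n6,n4
  I3: injects 0.00124 A into n5 (from n1)
Assemble and solve the 6×6 MNA system:
  V(n1)=148.3-0.6142j  V(n2)=-7.764-0.7884j  V(n3)=-4.293+3.442j  V(n4)=-0.08681-0.009251j  V(n5)=148.3-0.5723j  V(n6)=-0.08019-0.02322j

-0.02623-0.002795j A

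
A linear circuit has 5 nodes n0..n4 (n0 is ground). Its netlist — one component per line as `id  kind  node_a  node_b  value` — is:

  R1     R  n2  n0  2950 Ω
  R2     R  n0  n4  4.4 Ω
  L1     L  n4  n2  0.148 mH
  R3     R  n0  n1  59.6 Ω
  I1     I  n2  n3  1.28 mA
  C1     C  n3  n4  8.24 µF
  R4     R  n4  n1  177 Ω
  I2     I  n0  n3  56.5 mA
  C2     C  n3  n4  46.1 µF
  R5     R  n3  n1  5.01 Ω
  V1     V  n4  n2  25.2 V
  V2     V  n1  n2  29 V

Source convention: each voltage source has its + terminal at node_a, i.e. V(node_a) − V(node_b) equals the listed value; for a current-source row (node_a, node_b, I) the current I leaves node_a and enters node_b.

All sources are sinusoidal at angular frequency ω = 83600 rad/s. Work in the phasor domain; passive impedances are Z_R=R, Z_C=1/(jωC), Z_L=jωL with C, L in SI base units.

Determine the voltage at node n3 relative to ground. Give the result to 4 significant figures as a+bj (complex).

MNA unknowns: 4 node voltages V₁..V_4 plus 2 source currents (V1, V2)
R1: Y=0.0003390+0.000j on G[2,0]
R2: Y=0.2273+0.000j on G[0,4]
L1: Y=0.000-0.08082j on G[4,2]
R3: Y=0.01678+0.000j on G[0,1]
I1: z[2]−=0.00128, z[3]+=0.00128
C1: Y=0.000+0.6889j on G[3,4]
R4: Y=0.005650+0.000j on G[4,1]
I2: z[0]−=0.0565, z[3]+=0.0565
C2: Y=0.000+3.854j on G[3,4]
R5: Y=0.1996+0.000j on G[3,1]
V1: row V4−V2=25.2, i_V1 at 4,2
V2: row V1−V2=29, i_V2 at 1,2
solve → V1=3.805+0.000j, V2=-25.19+0.000j, V3=0.01313-0.1793j, V4=0.005254+0.000j
aux → i_V1=0.8350+2.073j, i_V2=-0.8422-0.03580j

0.01313-0.1793j V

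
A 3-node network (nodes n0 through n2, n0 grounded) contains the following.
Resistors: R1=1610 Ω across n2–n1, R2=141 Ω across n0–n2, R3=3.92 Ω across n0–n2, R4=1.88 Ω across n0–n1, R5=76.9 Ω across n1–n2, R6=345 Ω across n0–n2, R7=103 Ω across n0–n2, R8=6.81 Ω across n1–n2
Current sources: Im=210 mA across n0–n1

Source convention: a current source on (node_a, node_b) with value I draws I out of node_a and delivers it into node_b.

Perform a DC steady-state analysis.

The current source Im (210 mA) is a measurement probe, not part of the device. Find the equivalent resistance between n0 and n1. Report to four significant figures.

Element admittances at DC:
  Y(R1) = 0.0006211 S between n2,n1
  Y(R2) = 0.007092 S between n0,n2
  Y(R3) = 0.2551 S between n0,n2
  Y(R4) = 0.5319 S between n0,n1
  Y(R5) = 0.01300 S between n1,n2
  Y(R6) = 0.002899 S between n0,n2
  Y(R7) = 0.009709 S between n0,n2
  Y(R8) = 0.1468 S between n1,n2
  Im: injects 0.21 A into n1 (from n0)
Assemble and solve the 2×2 MNA system:
  V(n1)=0.3316  V(n2)=0.1223

R_eq = 1.579 Ω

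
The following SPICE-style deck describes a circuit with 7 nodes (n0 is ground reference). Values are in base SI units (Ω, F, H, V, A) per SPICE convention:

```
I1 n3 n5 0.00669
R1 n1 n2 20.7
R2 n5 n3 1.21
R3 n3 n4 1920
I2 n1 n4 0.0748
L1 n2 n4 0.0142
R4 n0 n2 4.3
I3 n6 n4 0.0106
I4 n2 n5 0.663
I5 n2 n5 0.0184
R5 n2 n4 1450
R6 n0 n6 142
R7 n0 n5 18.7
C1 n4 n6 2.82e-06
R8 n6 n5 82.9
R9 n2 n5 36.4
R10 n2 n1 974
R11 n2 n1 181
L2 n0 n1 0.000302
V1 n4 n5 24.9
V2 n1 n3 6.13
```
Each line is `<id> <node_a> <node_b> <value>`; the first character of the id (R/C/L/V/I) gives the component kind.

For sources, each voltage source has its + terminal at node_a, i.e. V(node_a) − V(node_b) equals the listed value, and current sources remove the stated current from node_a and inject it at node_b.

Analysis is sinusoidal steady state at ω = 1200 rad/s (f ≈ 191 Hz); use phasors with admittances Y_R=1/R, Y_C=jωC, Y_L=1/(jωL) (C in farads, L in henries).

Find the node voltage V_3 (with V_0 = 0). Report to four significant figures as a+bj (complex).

Element admittances at ω=1200 rad/s:
  I1: injects 0.00669 A into n5 (from n3)
  Y(R1) = 0.04831+0.000j S between n1,n2
  Y(R2) = 0.8264+0.000j S between n5,n3
  Y(R3) = 0.0005208+0.000j S between n3,n4
  I2: injects 0.0748 A into n4 (from n1)
  Y(L1) = 0.000-0.05869j S between n2,n4
  Y(R4) = 0.2326+0.000j S between n0,n2
  I3: injects 0.0106 A into n4 (from n6)
  I4: injects 0.663 A into n5 (from n2)
  I5: injects 0.0184 A into n5 (from n2)
  Y(R5) = 0.0006897+0.000j S between n2,n4
  Y(R6) = 0.007042+0.000j S between n0,n6
  Y(R7) = 0.05348+0.000j S between n0,n5
  Y(C1) = 0.000+0.003384j S between n4,n6
  Y(R8) = 0.01206+0.000j S between n6,n5
  Y(R9) = 0.02747+0.000j S between n2,n5
  Y(R10) = 0.001027+0.000j S between n2,n1
  Y(R11) = 0.005525+0.000j S between n2,n1
  Y(L2) = 0.000-2.759j S between n0,n1
  V1: constraint V(n4)−V(n5) = 24.9
  V2: constraint V(n1)−V(n3) = 6.13
Assemble and solve the 8×8 MNA system:
  V(n1)=-0.2767+0.2532j  V(n2)=-1.665-3.765j  V(n3)=-6.407+0.2532j  V(n4)=19.51+1.443j  V(n5)=-5.387+1.443j  V(n6)=-3.333+4.958j
  i(V1)=-0.2603+1.161j  i(V2)=-0.8497-0.9841j

-6.407+0.2532j V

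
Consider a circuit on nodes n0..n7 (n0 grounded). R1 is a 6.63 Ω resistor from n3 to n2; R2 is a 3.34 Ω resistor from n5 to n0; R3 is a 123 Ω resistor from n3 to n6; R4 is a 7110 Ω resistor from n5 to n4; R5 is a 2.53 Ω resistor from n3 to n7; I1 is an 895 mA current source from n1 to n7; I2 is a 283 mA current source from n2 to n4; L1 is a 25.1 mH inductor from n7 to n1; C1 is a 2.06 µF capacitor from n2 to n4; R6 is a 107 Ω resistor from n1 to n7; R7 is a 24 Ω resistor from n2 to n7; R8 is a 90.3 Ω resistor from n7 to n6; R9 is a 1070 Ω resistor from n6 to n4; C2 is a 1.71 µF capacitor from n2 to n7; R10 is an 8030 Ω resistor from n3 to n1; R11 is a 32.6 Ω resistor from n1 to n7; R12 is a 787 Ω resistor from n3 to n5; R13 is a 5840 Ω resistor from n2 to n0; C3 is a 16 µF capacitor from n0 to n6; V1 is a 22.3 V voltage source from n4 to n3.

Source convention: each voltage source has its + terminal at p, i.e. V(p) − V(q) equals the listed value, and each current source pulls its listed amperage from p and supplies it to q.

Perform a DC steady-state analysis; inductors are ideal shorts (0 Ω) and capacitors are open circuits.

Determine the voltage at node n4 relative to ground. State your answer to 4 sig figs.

Element admittances at DC:
  Y(R1) = 0.1508 S between n3,n2
  Y(R2) = 0.2994 S between n5,n0
  Y(R3) = 0.008130 S between n3,n6
  Y(R4) = 0.0001406 S between n5,n4
  Y(R5) = 0.3953 S between n3,n7
  I1: injects 0.895 A into n7 (from n1)
  I2: injects 0.283 A into n4 (from n2)
  L1: short n7↔n1 (DC inductor)
  Y(C1) = 0.000 S between n2,n4
  Y(R6) = 0.009346 S between n1,n7
  Y(R7) = 0.04167 S between n2,n7
  Y(R8) = 0.01107 S between n7,n6
  Y(R9) = 0.0009346 S between n6,n4
  Y(C2) = 0.000 S between n2,n7
  Y(R10) = 0.0001245 S between n3,n1
  Y(R11) = 0.03067 S between n1,n7
  Y(R12) = 0.001271 S between n3,n5
  Y(R13) = 0.0001712 S between n2,n0
  Y(C3) = 0.000 S between n0,n6
  V1: constraint V(n4)−V(n3) = 22.3
Assemble and solve the 9×9 MNA system:
  V(n1)=-1.933  V(n2)=-3.311  V(n3)=-1.819  V(n4)=20.48  V(n5)=0.001894  V(n6)=-0.8470  V(n7)=-1.933
  i(L1)=0.8950  i(V1)=0.2602

20.48 V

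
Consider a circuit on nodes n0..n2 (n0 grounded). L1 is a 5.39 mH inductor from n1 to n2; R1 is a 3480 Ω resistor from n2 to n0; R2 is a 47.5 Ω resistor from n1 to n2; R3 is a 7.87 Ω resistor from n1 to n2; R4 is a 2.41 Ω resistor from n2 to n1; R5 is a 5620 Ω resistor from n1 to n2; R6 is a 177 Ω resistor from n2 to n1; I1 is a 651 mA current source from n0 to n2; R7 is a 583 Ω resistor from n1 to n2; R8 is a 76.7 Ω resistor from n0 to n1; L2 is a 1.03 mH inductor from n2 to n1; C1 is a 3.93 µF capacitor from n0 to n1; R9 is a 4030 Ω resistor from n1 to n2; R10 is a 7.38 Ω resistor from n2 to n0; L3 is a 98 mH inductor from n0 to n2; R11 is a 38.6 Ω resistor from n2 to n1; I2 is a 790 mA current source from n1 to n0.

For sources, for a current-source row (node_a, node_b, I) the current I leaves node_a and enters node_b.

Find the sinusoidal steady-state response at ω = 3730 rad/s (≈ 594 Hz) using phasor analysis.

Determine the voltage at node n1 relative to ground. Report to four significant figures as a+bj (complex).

-1.910-0.2710j V

MNA unknowns: 2 node voltages V₁..V_2
L1: Y=0.000-0.04974j on G[1,2]
R1: Y=0.0002874+0.000j on G[2,0]
R2: Y=0.02105+0.000j on G[1,2]
R3: Y=0.1271+0.000j on G[1,2]
R4: Y=0.4149+0.000j on G[2,1]
R5: Y=0.0001779+0.000j on G[1,2]
R6: Y=0.005650+0.000j on G[2,1]
I1: z[0]−=0.651, z[2]+=0.651
R7: Y=0.001715+0.000j on G[1,2]
R8: Y=0.01304+0.000j on G[0,1]
L2: Y=0.000-0.2603j on G[2,1]
C1: Y=0.000+0.01466j on G[0,1]
R9: Y=0.0002481+0.000j on G[1,2]
R10: Y=0.1355+0.000j on G[2,0]
L3: Y=0.000-0.002736j on G[0,2]
R11: Y=0.02591+0.000j on G[2,1]
I2: z[1]−=0.79, z[0]+=0.79
solve → V1=-1.910-0.2710j, V2=-0.8738+0.2146j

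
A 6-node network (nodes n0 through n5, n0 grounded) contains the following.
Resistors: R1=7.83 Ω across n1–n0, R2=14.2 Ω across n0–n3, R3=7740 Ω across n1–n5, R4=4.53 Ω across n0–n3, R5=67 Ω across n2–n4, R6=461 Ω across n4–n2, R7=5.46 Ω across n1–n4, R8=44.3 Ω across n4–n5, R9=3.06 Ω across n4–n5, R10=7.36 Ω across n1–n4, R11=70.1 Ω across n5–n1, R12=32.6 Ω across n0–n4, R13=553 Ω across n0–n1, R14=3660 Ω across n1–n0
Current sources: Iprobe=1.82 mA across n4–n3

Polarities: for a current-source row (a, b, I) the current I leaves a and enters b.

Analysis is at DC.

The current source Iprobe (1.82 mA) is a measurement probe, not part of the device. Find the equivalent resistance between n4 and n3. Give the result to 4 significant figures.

Element admittances at DC:
  Y(R1) = 0.1277 S between n1,n0
  Y(R2) = 0.07042 S between n0,n3
  Y(R3) = 0.0001292 S between n1,n5
  Y(R4) = 0.2208 S between n0,n3
  Y(R5) = 0.01493 S between n2,n4
  Y(R6) = 0.002169 S between n4,n2
  Y(R7) = 0.1832 S between n1,n4
  Y(R8) = 0.02257 S between n4,n5
  Y(R9) = 0.3268 S between n4,n5
  Y(R10) = 0.1359 S between n1,n4
  Y(R11) = 0.01427 S between n5,n1
  Y(R12) = 0.03067 S between n0,n4
  Y(R13) = 0.001808 S between n0,n1
  Y(R14) = 0.0002732 S between n1,n0
  Iprobe: injects 0.00182 A into n3 (from n4)
Assemble and solve the 5×5 MNA system:
  V(n1)=-0.01055  V(n2)=-0.01467  V(n3)=0.006251  V(n4)=-0.01467  V(n5)=-0.01451

R_eq = 11.50 Ω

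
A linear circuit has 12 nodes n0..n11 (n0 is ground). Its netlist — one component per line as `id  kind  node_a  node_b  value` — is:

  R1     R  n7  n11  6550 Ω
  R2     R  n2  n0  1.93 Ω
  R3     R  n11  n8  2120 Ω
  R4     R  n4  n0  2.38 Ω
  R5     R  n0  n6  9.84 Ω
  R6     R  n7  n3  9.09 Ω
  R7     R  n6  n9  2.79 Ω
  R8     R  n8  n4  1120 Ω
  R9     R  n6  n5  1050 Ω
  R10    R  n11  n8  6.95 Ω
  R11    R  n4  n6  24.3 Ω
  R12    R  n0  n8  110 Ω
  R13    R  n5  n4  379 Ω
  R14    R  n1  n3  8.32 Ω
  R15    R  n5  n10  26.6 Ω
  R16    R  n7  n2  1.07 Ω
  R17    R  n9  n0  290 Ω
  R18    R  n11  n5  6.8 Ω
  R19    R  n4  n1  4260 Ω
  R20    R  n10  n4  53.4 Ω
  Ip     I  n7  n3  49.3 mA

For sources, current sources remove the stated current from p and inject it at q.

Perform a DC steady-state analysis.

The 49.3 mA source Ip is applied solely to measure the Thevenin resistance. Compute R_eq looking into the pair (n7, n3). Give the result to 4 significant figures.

Element admittances at DC:
  Y(R1) = 0.0001527 S between n7,n11
  Y(R2) = 0.5181 S between n2,n0
  Y(R3) = 0.0004717 S between n11,n8
  Y(R4) = 0.4202 S between n4,n0
  Y(R5) = 0.1016 S between n0,n6
  Y(R6) = 0.1100 S between n7,n3
  Y(R7) = 0.3584 S between n6,n9
  Y(R8) = 0.0008929 S between n8,n4
  Y(R9) = 0.0009524 S between n6,n5
  Y(R10) = 0.1439 S between n11,n8
  Y(R11) = 0.04115 S between n4,n6
  Y(R12) = 0.009091 S between n0,n8
  Y(R13) = 0.002639 S between n5,n4
  Y(R14) = 0.1202 S between n1,n3
  Y(R15) = 0.03759 S between n5,n10
  Y(R16) = 0.9346 S between n7,n2
  Y(R17) = 0.003448 S between n9,n0
  Y(R18) = 0.1471 S between n11,n5
  Y(R19) = 0.0002347 S between n4,n1
  Y(R20) = 0.01873 S between n10,n4
  Ip: injects 0.0493 A into n3 (from n7)
Assemble and solve the 11×11 MNA system:
  V(n1)=0.4460  V(n2)=-0.0002018  V(n3)=0.4469  V(n4)=0.0002297  V(n5)=0.0001470  V(n6)=6.520e-05  V(n7)=-0.0003137  V(n8)=0.0001313  V(n9)=6.458e-05  V(n10)=0.0001745  V(n11)=0.0001390

R_eq = 9.071 Ω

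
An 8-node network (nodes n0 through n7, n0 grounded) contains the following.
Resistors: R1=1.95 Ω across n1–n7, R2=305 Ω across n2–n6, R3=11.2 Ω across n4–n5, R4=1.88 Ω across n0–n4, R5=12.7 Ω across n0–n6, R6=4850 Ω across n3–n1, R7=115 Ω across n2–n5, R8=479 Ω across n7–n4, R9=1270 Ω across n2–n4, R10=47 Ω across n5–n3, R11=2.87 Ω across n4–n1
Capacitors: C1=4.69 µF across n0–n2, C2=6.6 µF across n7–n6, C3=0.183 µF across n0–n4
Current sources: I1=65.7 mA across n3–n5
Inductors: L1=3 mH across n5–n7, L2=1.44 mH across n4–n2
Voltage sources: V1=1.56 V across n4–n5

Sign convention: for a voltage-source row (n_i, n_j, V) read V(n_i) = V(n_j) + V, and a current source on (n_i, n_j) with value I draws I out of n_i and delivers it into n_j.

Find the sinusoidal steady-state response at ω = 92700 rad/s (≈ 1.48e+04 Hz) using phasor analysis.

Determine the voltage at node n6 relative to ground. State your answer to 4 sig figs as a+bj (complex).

Apply KCL at each of the 7 non-ground nodes and solve the resulting linear system.
Node n1: branches {R1, R6, R11} → V_1 = 0.01751+0.009204j
Node n2: branches {C1, R2, R7, R9, L2} → V_2 = -0.001252+0.03114j
Node n3: branches {I1, R6, R10} → V_3 = -4.580-0.002413j
Node n4: branches {R3, R4, R8, R9, C3, R11, L2, V1} → V_4 = 0.02345-0.002526j
Node n5: branches {R3, I1, R7, R10, L1, V1} → V_5 = -1.537-0.002526j
Node n6: branches {R2, C2, R5} → V_6 = 0.01296+0.01892j
Node n7: branches {R1, C2, R8, L1} → V_7 = 0.01533+0.01718j
Source currents: i(V1)=-0.1537+0.005285j

0.01296+0.01892j V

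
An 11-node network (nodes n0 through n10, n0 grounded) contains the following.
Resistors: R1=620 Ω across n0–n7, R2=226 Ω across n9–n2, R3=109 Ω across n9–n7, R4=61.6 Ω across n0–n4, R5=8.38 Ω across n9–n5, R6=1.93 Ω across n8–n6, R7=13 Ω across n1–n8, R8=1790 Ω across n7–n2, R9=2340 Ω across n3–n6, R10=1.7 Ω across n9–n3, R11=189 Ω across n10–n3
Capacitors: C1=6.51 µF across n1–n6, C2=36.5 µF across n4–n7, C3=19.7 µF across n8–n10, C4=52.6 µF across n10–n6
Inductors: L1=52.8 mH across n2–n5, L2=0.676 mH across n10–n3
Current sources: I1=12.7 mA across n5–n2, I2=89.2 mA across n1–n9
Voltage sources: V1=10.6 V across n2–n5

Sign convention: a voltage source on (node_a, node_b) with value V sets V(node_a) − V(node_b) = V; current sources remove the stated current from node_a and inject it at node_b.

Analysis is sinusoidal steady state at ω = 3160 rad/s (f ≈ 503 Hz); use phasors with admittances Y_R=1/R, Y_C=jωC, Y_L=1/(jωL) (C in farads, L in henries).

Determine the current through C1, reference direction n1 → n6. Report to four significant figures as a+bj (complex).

-0.007565-0.02401j A

MNA unknowns: 10 node voltages V₁..V_10 plus 1 source current (V1)
R1: Y=0.001613+0.000j on G[0,7]
C1: Y=0.000+0.02057j on G[1,6]
C2: Y=0.000+0.1153j on G[4,7]
L1: Y=0.000-0.005993j on G[2,5]
I1: z[5]−=0.0127, z[2]+=0.0127
R2: Y=0.004425+0.000j on G[9,2]
R3: Y=0.009174+0.000j on G[9,7]
C3: Y=0.000+0.06225j on G[8,10]
R4: Y=0.01623+0.000j on G[0,4]
L2: Y=0.000-0.4681j on G[10,3]
R5: Y=0.1193+0.000j on G[9,5]
R6: Y=0.5181+0.000j on G[8,6]
R7: Y=0.07692+0.000j on G[1,8]
C4: Y=0.000+0.1662j on G[10,6]
R8: Y=0.0005587+0.000j on G[7,2]
I2: z[1]−=0.0892, z[9]+=0.0892
R9: Y=0.0004274+0.000j on G[3,6]
R10: Y=0.5882+0.000j on G[9,3]
R11: Y=0.005291+0.000j on G[10,3]
V1: row V2−V5=10.6, i_V1 at 2,5
solve → V1=-1.876+0.5525j, V2=9.594+0.000j, V3=-0.7358+0.000j, V4=0.000+0.000j, V5=-1.006+0.000j, V6=-0.7093+0.1848j, V7=0.000+0.000j, V8=-0.8151+0.2404j, V9=-0.5842+0.000j, V10=-0.7378-0.1905j
aux → i_V1=-0.03769+0.06353j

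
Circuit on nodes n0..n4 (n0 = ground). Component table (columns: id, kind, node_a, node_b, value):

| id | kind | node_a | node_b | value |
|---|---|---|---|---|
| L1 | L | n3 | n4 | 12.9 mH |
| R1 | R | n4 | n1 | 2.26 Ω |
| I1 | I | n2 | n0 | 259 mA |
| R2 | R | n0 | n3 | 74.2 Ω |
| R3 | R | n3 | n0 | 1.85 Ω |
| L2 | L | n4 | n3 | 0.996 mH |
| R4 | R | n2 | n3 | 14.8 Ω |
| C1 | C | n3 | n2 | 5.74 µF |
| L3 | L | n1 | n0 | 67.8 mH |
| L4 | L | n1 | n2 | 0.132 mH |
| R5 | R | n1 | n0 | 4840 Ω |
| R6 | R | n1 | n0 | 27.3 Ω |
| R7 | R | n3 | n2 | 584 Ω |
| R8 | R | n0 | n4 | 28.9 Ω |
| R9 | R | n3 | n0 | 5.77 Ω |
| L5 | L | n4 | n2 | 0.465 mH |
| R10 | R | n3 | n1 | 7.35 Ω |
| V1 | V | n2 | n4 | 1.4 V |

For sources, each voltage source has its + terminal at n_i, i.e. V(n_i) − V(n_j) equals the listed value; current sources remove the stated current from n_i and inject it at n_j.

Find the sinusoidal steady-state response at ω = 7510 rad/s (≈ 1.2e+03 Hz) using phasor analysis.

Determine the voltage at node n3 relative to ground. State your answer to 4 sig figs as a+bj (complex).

-0.2225+0.07049j V

Apply KCL at each of the 4 non-ground nodes and solve the resulting linear system.
Node n1: branches {R1, L3, L4, R5, R6, R10} → V_1 = -0.8131-0.9150j
Node n2: branches {I1, R4, C1, L4, R7, L5, V1} → V_2 = -0.4899-0.5538j
Node n3: branches {L1, R2, R3, L2, R4, C1, R7, R9, R10} → V_3 = -0.2225+0.07049j
Node n4: branches {L1, R1, L2, R8, L5, V1} → V_4 = -1.890-0.5538j
Source currents: i(V1)=-0.6318+0.7817j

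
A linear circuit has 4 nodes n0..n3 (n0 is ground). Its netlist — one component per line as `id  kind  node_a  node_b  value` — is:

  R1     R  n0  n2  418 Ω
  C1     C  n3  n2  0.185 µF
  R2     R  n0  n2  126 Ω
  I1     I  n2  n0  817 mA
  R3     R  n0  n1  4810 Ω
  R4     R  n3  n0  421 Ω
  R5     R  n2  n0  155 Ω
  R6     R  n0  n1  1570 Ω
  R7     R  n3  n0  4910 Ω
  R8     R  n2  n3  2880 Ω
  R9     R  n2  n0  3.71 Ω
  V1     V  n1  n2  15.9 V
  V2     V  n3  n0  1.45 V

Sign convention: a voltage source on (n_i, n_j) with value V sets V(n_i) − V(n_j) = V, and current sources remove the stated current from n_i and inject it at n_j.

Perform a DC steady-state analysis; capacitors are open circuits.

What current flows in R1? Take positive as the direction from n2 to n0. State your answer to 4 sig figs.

-0.006906 A

Element admittances at DC:
  Y(R1) = 0.002392 S between n0,n2
  Y(C1) = 0.000 S between n3,n2
  Y(R2) = 0.007937 S between n0,n2
  I1: injects 0.817 A into n0 (from n2)
  Y(R3) = 0.0002079 S between n0,n1
  Y(R4) = 0.002375 S between n3,n0
  Y(R5) = 0.006452 S between n2,n0
  Y(R6) = 0.0006369 S between n0,n1
  Y(R7) = 0.0002037 S between n3,n0
  Y(R8) = 0.0003472 S between n2,n3
  Y(R9) = 0.2695 S between n2,n0
  V1: constraint V(n1)−V(n2) = 15.9
  V2: constraint V(n3)−V(n0) = 1.45
Assemble and solve the 5×5 MNA system:
  V(n1)=13.01  V(n2)=-2.887  V(n3)=1.450
  i(V1)=-0.01099  i(V2)=-0.005245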